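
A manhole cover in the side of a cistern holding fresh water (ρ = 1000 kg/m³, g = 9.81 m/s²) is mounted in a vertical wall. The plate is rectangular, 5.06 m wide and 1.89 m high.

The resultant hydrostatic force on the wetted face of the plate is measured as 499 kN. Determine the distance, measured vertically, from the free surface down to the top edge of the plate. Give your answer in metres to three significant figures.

d_top ≈ 4.37 m

γ = ρg = 1000 × 9.81 = 9810 N/m³ = 9.81 kN/m³.
A = 5.06 × 1.89 = 9.5634 m².
From F = γ·h_c·A, the centroid depth is h_c = 499/(9.81 × 9.5634) = 5.31887 m.
The centroid lies 1.89/2 = 0.945 m below the top edge, so the top edge sits at h_top = 5.31887 − 0.945 = 4.37387 m below the surface.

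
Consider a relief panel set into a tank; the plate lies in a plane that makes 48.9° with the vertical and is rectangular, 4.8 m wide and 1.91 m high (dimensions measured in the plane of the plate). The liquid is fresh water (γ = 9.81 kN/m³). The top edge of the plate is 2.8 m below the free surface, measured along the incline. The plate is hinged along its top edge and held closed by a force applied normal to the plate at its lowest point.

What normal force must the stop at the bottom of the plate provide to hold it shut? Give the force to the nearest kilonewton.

γ = 9.81 kN/m³.
The plate makes 48.9° with the vertical, i.e. θ = 90° − 48.9° = 41.1° to the horizontal. Measuring y along the incline from the free-surface line, vertical depth h = y·sinθ with sinθ = 0.657375.
The centroid lies 1.91/2 = 0.955 m below the top edge, so y_c = 2.8 + 0.955 = 3.755 m and h_c = 3.755 × 0.657375 = 2.46844 m.
A = 4.8 × 1.91 = 9.168 m².
Resultant F = γ·h_c·A = 9.81 × 2.46844 × 9.168 = 222.007 kN.
I_c = b·h³/12 = 4.8 × 1.91³/12 = 2.78715 m⁴.
Centre of pressure: y_p = y_c + I_c/(y_c·A) = 3.755 + 2.78715/(3.755 × 9.168) = 3.755 + 0.080961 = 3.83596 m along the plane.
The resultant acts 0.955 + 0.080961 = 1.03596 m (along the plate) below the hinge at the top edge, so the moment about the hinge is M = F × 1.03596 = 222.007 × 1.03596 = 229.99 kN·m.
A normal force at the bottom, 1.91 m from the hinge, must supply this moment: P = 229.99/1.91 = 120.414 kN.

P ≈ 120 kN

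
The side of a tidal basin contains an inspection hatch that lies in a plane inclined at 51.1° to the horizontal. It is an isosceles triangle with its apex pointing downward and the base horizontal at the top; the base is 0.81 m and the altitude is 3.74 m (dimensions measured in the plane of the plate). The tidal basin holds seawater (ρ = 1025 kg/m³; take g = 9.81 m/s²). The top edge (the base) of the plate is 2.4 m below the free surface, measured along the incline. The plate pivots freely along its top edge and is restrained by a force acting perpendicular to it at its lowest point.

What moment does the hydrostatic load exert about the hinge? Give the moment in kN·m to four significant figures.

M ≈ 63.10 kN·m

γ = ρg = 1025 × 9.81 / 1000 = 10.05525 kN/m³.
Let θ = 51.1° be the plate's angle to the horizontal; measure y along the incline from where the plane meets the free surface. Vertical depth h = y·sinθ with sinθ = 0.778243.
With the apex down, the centroid sits h/3 = 3.74/3 = 1.24667 m below the base (the top edge), so y_c = 2.4 + 1.24667 = 3.64667 m and h_c = 3.64667 × 0.778243 = 2.838 m.
A = ½ × 0.81 × 3.74 = 1.5147 m².
Resultant F = γ·h_c·A = 10.05525 × 2.838 × 1.5147 = 43.2247 kN.
I_c = b·h³/36 = 0.81 × 3.74³/36 = 1.17706 m⁴.
Centre of pressure: y_p = y_c + I_c/(y_c·A) = 3.64667 + 1.17706/(3.64667 × 1.5147) = 3.64667 + 0.213096 = 3.85977 m along the plane.
The resultant acts 1.24667 + 0.213096 = 1.45977 m (along the plate) below the hinge at the top edge, so the moment about the hinge is M = F × 1.45977 = 43.2247 × 1.45977 = 63.0981 kN·m.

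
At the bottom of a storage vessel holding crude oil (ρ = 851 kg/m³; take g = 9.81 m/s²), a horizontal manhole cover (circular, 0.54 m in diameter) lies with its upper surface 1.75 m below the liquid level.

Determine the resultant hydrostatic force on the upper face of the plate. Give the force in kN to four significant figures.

F ≈ 3.346 kN

γ = ρg = 851 × 9.81 / 1000 = 8.34831 kN/m³.
The plate is horizontal, so pressure is uniform at p = γ·h = 8.34831 × 1.75 = 14.6095 kN/m².
A = π(0.27)² = 0.229022 m².
F = p·A = 14.6095 × 0.229022 = 3.3459 kN.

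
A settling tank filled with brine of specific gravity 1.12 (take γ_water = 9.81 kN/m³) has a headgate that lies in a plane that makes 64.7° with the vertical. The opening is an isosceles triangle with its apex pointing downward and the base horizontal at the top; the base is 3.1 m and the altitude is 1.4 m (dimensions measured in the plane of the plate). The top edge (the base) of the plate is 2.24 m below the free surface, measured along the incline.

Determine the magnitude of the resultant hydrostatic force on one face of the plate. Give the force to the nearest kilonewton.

F ≈ 28 kN

γ = 1.12 × 9.81 = 10.9872 kN/m³.
The plate makes 64.7° with the vertical, i.e. θ = 90° − 64.7° = 25.3° to the horizontal. Measuring y along the incline from the free-surface line, vertical depth h = y·sinθ with sinθ = 0.427358.
With the apex down, the centroid sits h/3 = 1.4/3 = 0.466667 m below the base (the top edge), so y_c = 2.24 + 0.466667 = 2.70667 m and h_c = 2.70667 × 0.427358 = 1.15672 m.
A = ½ × 3.1 × 1.4 = 2.17 m².
Resultant F = γ·h_c·A = 10.9872 × 1.15672 × 2.17 = 27.5788 kN.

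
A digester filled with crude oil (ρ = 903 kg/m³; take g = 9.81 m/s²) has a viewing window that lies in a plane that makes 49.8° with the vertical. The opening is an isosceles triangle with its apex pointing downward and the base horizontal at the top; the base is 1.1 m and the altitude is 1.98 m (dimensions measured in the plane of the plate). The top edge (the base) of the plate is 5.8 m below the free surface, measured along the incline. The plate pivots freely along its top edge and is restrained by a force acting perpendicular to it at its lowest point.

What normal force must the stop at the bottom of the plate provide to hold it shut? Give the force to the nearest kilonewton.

γ = ρg = 903 × 9.81 / 1000 = 8.85843 kN/m³.
The plate makes 49.8° with the vertical, i.e. θ = 90° − 49.8° = 40.2° to the horizontal. Measuring y along the incline from the free-surface line, vertical depth h = y·sinθ with sinθ = 0.645458.
With the apex down, the centroid sits h/3 = 1.98/3 = 0.66 m below the base (the top edge), so y_c = 5.8 + 0.66 = 6.46 m and h_c = 6.46 × 0.645458 = 4.16966 m.
A = ½ × 1.1 × 1.98 = 1.089 m².
Resultant F = γ·h_c·A = 8.85843 × 4.16966 × 1.089 = 40.224 kN.
I_c = b·h³/36 = 1.1 × 1.98³/36 = 0.237184 m⁴.
Centre of pressure: y_p = y_c + I_c/(y_c·A) = 6.46 + 0.237184/(6.46 × 1.089) = 6.46 + 0.0337151 = 6.49372 m along the plane.
The resultant acts 0.66 + 0.0337151 = 0.693715 m (along the plate) below the hinge at the top edge, so the moment about the hinge is M = F × 0.693715 = 40.224 × 0.693715 = 27.904 kN·m.
A normal force at the bottom, 1.98 m from the hinge, must supply this moment: P = 27.904/1.98 = 14.0929 kN.

P ≈ 14 kN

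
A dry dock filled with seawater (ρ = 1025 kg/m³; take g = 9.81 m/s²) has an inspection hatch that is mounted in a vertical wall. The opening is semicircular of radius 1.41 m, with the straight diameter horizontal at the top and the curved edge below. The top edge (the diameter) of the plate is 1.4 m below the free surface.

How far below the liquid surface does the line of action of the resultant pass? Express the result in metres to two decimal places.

γ = ρg = 1025 × 9.81 / 1000 = 10.05525 kN/m³.
The centroid of a semicircle lies 4r/(3π) = 0.598423 m from the diameter, here below the top edge, so the centroid depth is h_c = 1.4 + 0.598423 = 1.99842 m.
A = πr²/2 = π × 1.41²/2 = 3.1229 m².
Resultant F = γ·h_c·A = 10.05525 × 1.99842 × 3.1229 = 62.7535 kN.
I_c = (π/8 − 8/(9π))·r⁴ = 0.109757 × 1.41⁴ = 0.433819 m⁴.
Centre of pressure: y_p = y_c + I_c/(y_c·A) = 1.99842 + 0.433819/(1.99842 × 3.1229) = 1.99842 + 0.0695126 = 2.06793 m along the plane.

h_p = 2.07 m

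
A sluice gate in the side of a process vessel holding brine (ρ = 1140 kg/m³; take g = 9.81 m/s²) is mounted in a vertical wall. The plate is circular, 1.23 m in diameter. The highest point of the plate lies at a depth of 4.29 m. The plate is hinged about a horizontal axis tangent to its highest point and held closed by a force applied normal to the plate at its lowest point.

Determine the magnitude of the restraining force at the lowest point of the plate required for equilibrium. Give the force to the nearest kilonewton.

γ = ρg = 1140 × 9.81 / 1000 = 11.1834 kN/m³.
The centroid is at the centre, 0.615 m below the top of the plate, so the centroid depth is h_c = 4.29 + 0.615 = 4.905 m.
A = π(0.615)² = 1.18823 m².
Resultant F = γ·h_c·A = 11.1834 × 4.905 × 1.18823 = 65.1799 kN.
I_c = πr⁴/4 = π × 0.615⁴/4 = 0.112354 m⁴.
Centre of pressure: y_p = y_c + I_c/(y_c·A) = 4.905 + 0.112354/(4.905 × 1.18823) = 4.905 + 0.0192774 = 4.92428 m along the plane.
The resultant acts 0.615 + 0.0192774 = 0.634277 m (along the plate) below the hinge at the top edge, so the moment about the hinge is M = F × 0.634277 = 65.1799 × 0.634277 = 41.3421 kN·m.
A normal force at the bottom, 1.23 m from the hinge, must supply this moment: P = 41.3421/1.23 = 33.6115 kN.

P ≈ 34 kN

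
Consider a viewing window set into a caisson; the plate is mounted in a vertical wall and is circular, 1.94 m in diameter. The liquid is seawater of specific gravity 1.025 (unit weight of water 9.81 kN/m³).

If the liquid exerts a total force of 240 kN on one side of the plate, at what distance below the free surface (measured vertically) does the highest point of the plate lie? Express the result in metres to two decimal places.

γ = 1.025 × 9.81 = 10.05525 kN/m³.
A = π(0.97)² = 2.95592 m².
From F = γ·h_c·A, the centroid depth is h_c = 240/(10.05525 × 2.95592) = 8.07469 m.
The centroid is at the centre, 0.97 m below the top of the plate, so the highest point sits at h_top = 8.07469 − 0.97 = 7.10469 m below the surface.

d_top ≈ 7.10 m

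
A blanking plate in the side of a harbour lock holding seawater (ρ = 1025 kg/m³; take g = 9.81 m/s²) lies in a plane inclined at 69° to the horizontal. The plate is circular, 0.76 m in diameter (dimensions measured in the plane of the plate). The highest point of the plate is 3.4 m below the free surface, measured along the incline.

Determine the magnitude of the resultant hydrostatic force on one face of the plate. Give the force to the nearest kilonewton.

F ≈ 16 kN

γ = ρg = 1025 × 9.81 / 1000 = 10.05525 kN/m³.
Let θ = 69° be the plate's angle to the horizontal; measure y along the incline from where the plane meets the free surface. Vertical depth h = y·sinθ with sinθ = 0.933580.
The centroid is at the centre, 0.38 m below the top of the plate, so y_c = 3.4 + 0.38 = 3.78 m and h_c = 3.78 × 0.933580 = 3.52893 m.
A = π(0.38)² = 0.453646 m².
Resultant F = γ·h_c·A = 10.05525 × 3.52893 × 0.453646 = 16.0973 kN.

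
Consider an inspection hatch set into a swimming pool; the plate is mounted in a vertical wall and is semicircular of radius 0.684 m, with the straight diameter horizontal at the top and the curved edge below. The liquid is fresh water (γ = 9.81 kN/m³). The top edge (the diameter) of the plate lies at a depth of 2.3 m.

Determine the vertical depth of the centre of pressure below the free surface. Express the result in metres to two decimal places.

h_p = 2.60 m

γ = 9.81 kN/m³.
The centroid of a semicircle lies 4r/(3π) = 0.290299 m from the diameter, here below the top edge, so the centroid depth is h_c = 2.3 + 0.290299 = 2.5903 m.
A = πr²/2 = π × 0.684²/2 = 0.734906 m².
Resultant F = γ·h_c·A = 9.81 × 2.5903 × 0.734906 = 18.6746 kN.
I_c = (π/8 − 8/(9π))·r⁴ = 0.109757 × 0.684⁴ = 0.0240246 m⁴.
Centre of pressure: y_p = y_c + I_c/(y_c·A) = 2.5903 + 0.0240246/(2.5903 × 0.734906) = 2.5903 + 0.0126204 = 2.60292 m along the plane.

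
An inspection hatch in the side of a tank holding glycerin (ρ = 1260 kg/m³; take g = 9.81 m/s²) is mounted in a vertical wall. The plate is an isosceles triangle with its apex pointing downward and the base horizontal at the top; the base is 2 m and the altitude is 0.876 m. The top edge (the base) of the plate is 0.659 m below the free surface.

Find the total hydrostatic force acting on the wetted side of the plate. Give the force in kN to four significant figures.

F ≈ 10.30 kN

γ = ρg = 1260 × 9.81 / 1000 = 12.3606 kN/m³.
With the apex down, the centroid sits h/3 = 0.876/3 = 0.292 m below the base (the top edge), so the centroid depth is h_c = 0.659 + 0.292 = 0.951 m.
A = ½ × 2 × 0.876 = 0.876 m².
Resultant F = γ·h_c·A = 12.3606 × 0.951 × 0.876 = 10.2973 kN.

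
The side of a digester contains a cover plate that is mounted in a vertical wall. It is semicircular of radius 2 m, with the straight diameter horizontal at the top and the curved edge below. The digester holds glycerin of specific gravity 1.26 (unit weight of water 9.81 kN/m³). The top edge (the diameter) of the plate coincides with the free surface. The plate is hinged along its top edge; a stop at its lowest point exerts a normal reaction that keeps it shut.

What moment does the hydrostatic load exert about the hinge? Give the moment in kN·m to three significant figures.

M ≈ 77.7 kN·m

γ = 1.26 × 9.81 = 12.3606 kN/m³.
The centroid of a semicircle lies 4r/(3π) = 0.848826 m from the diameter, here below the top edge, so the centroid depth is h_c = 0.848826 m.
A = πr²/2 = π × 2²/2 = 6.28319 m².
Resultant F = γ·h_c·A = 12.3606 × 0.848826 × 6.28319 = 65.9232 kN.
I_c = (π/8 − 8/(9π))·r⁴ = 0.109757 × 2⁴ = 1.75611 m⁴.
Centre of pressure: y_p = y_c + I_c/(y_c·A) = 0.848826 + 1.75611/(0.848826 × 6.28319) = 0.848826 + 0.329271 = 1.1781 m along the plane.
The resultant acts 0.848826 + 0.329271 = 1.1781 m (along the plate) below the hinge at the top edge, so the moment about the hinge is M = F × 1.1781 = 65.9232 × 1.1781 = 77.6641 kN·m.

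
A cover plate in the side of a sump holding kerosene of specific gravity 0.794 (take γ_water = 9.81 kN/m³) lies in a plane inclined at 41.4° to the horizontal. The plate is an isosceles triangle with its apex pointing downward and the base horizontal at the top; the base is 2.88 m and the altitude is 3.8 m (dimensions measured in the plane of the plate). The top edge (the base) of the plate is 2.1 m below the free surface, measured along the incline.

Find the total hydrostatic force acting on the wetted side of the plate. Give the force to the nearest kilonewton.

γ = 0.794 × 9.81 = 7.78914 kN/m³.
Let θ = 41.4° be the plate's angle to the horizontal; measure y along the incline from where the plane meets the free surface. Vertical depth h = y·sinθ with sinθ = 0.661312.
With the apex down, the centroid sits h/3 = 3.8/3 = 1.26667 m below the base (the top edge), so y_c = 2.1 + 1.26667 = 3.36667 m and h_c = 3.36667 × 0.661312 = 2.22642 m.
A = ½ × 2.88 × 3.8 = 5.472 m².
Resultant F = γ·h_c·A = 7.78914 × 2.22642 × 5.472 = 94.8949 kN.

F ≈ 95 kN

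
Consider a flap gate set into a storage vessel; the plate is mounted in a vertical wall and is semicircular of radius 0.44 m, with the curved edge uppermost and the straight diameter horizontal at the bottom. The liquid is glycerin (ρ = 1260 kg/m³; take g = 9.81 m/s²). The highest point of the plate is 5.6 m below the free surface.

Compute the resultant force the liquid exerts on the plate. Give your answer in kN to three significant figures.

F ≈ 22.0 kN

γ = ρg = 1260 × 9.81 / 1000 = 12.3606 kN/m³.
The centroid lies 4r/(3π) = 0.186742 m above the diameter, so r − 4r/(3π) = 0.44 − 0.186742 = 0.253258 m below the topmost point, so the centroid depth is h_c = 5.6 + 0.253258 = 5.85326 m.
A = πr²/2 = π × 0.44²/2 = 0.304106 m².
Resultant F = γ·h_c·A = 12.3606 × 5.85326 × 0.304106 = 22.002 kN.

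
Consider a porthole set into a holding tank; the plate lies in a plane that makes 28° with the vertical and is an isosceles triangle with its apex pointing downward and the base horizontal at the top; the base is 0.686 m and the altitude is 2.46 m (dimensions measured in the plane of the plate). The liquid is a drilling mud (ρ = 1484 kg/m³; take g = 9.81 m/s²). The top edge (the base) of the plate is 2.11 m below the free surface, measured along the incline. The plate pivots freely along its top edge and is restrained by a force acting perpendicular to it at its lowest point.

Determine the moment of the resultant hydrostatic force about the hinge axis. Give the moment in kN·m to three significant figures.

M ≈ 29.7 kN·m

γ = ρg = 1484 × 9.81 / 1000 = 14.55804 kN/m³.
The plate makes 28° with the vertical, i.e. θ = 90° − 28° = 62° to the horizontal. Measuring y along the incline from the free-surface line, vertical depth h = y·sinθ with sinθ = 0.882948.
With the apex down, the centroid sits h/3 = 2.46/3 = 0.82 m below the base (the top edge), so y_c = 2.11 + 0.82 = 2.93 m and h_c = 2.93 × 0.882948 = 2.58704 m.
A = ½ × 0.686 × 2.46 = 0.84378 m².
Resultant F = γ·h_c·A = 14.55804 × 2.58704 × 0.84378 = 31.7786 kN.
I_c = b·h³/36 = 0.686 × 2.46³/36 = 0.283679 m⁴.
Centre of pressure: y_p = y_c + I_c/(y_c·A) = 2.93 + 0.283679/(2.93 × 0.84378) = 2.93 + 0.114744 = 3.04474 m along the plane.
The resultant acts 0.82 + 0.114744 = 0.934744 m (along the plate) below the hinge at the top edge, so the moment about the hinge is M = F × 0.934744 = 31.7786 × 0.934744 = 29.7049 kN·m.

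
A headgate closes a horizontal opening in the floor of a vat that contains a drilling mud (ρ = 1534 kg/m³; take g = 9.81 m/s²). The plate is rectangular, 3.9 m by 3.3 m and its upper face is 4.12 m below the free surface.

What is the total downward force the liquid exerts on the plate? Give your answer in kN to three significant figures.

γ = ρg = 1534 × 9.81 / 1000 = 15.04854 kN/m³.
The plate is horizontal, so pressure is uniform at p = γ·h = 15.04854 × 4.12 = 62 kN/m².
A = 3.9 × 3.3 = 12.87 m².
F = p·A = 62 × 12.87 = 797.94 kN.

F ≈ 798 kN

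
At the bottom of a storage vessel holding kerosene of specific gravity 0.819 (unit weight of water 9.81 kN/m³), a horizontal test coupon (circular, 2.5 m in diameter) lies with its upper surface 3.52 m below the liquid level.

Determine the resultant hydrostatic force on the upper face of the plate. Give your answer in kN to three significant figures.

γ = 0.819 × 9.81 = 8.03439 kN/m³.
The plate is horizontal, so pressure is uniform at p = γ·h = 8.03439 × 3.52 = 28.2811 kN/m².
A = π(1.25)² = 4.90874 m².
F = p·A = 28.2811 × 4.90874 = 138.825 kN.

F ≈ 139 kN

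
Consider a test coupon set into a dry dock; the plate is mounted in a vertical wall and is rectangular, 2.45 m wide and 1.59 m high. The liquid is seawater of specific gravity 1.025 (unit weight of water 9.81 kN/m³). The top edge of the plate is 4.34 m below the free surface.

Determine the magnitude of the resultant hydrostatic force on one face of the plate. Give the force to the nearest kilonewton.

γ = 1.025 × 9.81 = 10.05525 kN/m³.
The centroid lies 1.59/2 = 0.795 m below the top edge, so the centroid depth is h_c = 4.34 + 0.795 = 5.135 m.
A = 2.45 × 1.59 = 3.8955 m².
Resultant F = γ·h_c·A = 10.05525 × 5.135 × 3.8955 = 201.139 kN.

F ≈ 201 kN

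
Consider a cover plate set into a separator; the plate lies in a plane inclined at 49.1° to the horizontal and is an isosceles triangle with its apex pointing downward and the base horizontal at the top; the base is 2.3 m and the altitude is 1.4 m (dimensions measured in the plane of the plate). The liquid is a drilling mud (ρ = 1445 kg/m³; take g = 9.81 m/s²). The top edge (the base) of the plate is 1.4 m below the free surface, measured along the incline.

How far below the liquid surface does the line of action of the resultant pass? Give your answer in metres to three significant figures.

γ = ρg = 1445 × 9.81 / 1000 = 14.17545 kN/m³.
Let θ = 49.1° be the plate's angle to the horizontal; measure y along the incline from where the plane meets the free surface. Vertical depth h = y·sinθ with sinθ = 0.755853.
With the apex down, the centroid sits h/3 = 1.4/3 = 0.466667 m below the base (the top edge), so y_c = 1.4 + 0.466667 = 1.86667 m and h_c = 1.86667 × 0.755853 = 1.41093 m.
A = ½ × 2.3 × 1.4 = 1.61 m².
Resultant F = γ·h_c·A = 14.17545 × 1.41093 × 1.61 = 32.2009 kN.
I_c = b·h³/36 = 2.3 × 1.4³/36 = 0.175311 m⁴.
Centre of pressure: y_p = y_c + I_c/(y_c·A) = 1.86667 + 0.175311/(1.86667 × 1.61) = 1.86667 + 0.0583332 = 1.925 m along the plane.
Vertically, h_p = y_p·sinθ = 1.925 × 0.755853 = 1.45502 m.

h_p = 1.46 m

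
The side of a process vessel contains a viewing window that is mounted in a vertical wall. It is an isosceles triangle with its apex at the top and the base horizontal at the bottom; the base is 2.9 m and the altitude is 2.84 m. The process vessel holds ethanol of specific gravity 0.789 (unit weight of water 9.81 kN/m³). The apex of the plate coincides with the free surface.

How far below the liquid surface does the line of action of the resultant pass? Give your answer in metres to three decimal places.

γ = 0.789 × 9.81 = 7.74009 kN/m³.
With the apex up, the centroid sits 2h/3 = 2 × 2.84/3 = 1.89333 m below the apex, so the centroid depth is h_c = 1.89333 m.
A = ½ × 2.9 × 2.84 = 4.118 m².
Resultant F = γ·h_c·A = 7.74009 × 1.89333 × 4.118 = 60.3474 kN.
I_c = b·h³/36 = 2.9 × 2.84³/36 = 1.84523 m⁴.
Centre of pressure: y_p = y_c + I_c/(y_c·A) = 1.89333 + 1.84523/(1.89333 × 4.118) = 1.89333 + 0.236667 = 2.13 m along the plane.

h_p = 2.130 m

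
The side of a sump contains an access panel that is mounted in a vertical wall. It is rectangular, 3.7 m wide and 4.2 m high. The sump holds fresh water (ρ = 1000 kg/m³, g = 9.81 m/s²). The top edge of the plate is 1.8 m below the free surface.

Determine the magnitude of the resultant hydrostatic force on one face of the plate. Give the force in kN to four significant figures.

F ≈ 594.5 kN

γ = ρg = 1000 × 9.81 = 9810 N/m³ = 9.81 kN/m³.
The centroid lies 4.2/2 = 2.1 m below the top edge, so the centroid depth is h_c = 1.8 + 2.1 = 3.9 m.
A = 3.7 × 4.2 = 15.54 m².
Resultant F = γ·h_c·A = 9.81 × 3.9 × 15.54 = 594.545 kN.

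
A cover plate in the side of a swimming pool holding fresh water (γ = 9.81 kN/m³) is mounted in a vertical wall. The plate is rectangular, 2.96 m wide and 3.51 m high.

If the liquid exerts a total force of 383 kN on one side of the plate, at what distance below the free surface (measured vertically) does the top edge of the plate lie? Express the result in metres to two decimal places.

d_top ≈ 2.00 m

γ = 9.81 kN/m³.
A = 2.96 × 3.51 = 10.3896 m².
From F = γ·h_c·A, the centroid depth is h_c = 383/(9.81 × 10.3896) = 3.75778 m.
The centroid lies 3.51/2 = 1.755 m below the top edge, so the top edge sits at h_top = 3.75778 − 1.755 = 2.00278 m below the surface.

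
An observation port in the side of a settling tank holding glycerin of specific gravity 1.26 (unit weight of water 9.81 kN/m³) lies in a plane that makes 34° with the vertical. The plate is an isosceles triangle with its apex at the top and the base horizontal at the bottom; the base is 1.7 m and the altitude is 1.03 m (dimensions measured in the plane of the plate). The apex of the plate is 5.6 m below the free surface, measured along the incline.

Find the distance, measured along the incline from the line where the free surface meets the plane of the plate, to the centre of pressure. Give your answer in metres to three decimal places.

γ = 1.26 × 9.81 = 12.3606 kN/m³.
The plate makes 34° with the vertical, i.e. θ = 90° − 34° = 56° to the horizontal. Measuring y along the incline from the free-surface line, vertical depth h = y·sinθ with sinθ = 0.829038.
With the apex up, the centroid sits 2h/3 = 2 × 1.03/3 = 0.686667 m below the apex, so y_c = 5.6 + 0.686667 = 6.28667 m and h_c = 6.28667 × 0.829038 = 5.21189 m.
A = ½ × 1.7 × 1.03 = 0.8755 m².
Resultant F = γ·h_c·A = 12.3606 × 5.21189 × 0.8755 = 56.4015 kN.
I_c = b·h³/36 = 1.7 × 1.03³/36 = 0.051601 m⁴.
Centre of pressure: y_p = y_c + I_c/(y_c·A) = 6.28667 + 0.051601/(6.28667 × 0.8755) = 6.28667 + 0.00937522 = 6.29605 m along the plane.

y_p = 6.296 m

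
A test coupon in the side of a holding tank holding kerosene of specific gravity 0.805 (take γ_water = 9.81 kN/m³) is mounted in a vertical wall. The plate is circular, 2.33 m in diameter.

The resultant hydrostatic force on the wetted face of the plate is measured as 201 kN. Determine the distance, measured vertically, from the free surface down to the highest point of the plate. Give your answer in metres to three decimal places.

d_top ≈ 4.804 m

γ = 0.805 × 9.81 = 7.89705 kN/m³.
A = π(1.165)² = 4.26385 m².
From F = γ·h_c·A, the centroid depth is h_c = 201/(7.89705 × 4.26385) = 5.96938 m.
The centroid is at the centre, 1.165 m below the top of the plate, so the highest point sits at h_top = 5.96938 − 1.165 = 4.80438 m below the surface.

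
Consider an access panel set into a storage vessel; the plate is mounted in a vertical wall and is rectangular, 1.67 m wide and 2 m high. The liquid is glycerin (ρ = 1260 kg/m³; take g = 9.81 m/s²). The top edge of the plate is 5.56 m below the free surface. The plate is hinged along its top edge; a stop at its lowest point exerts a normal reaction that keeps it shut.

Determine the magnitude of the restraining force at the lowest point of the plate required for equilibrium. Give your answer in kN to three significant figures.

P ≈ 142 kN

γ = ρg = 1260 × 9.81 / 1000 = 12.3606 kN/m³.
The centroid lies 2/2 = 1 m below the top edge, so the centroid depth is h_c = 5.56 + 1 = 6.56 m.
A = 1.67 × 2 = 3.34 m².
Resultant F = γ·h_c·A = 12.3606 × 6.56 × 3.34 = 270.826 kN.
I_c = b·h³/12 = 1.67 × 2³/12 = 1.11333 m⁴.
Centre of pressure: y_p = y_c + I_c/(y_c·A) = 6.56 + 1.11333/(6.56 × 3.34) = 6.56 + 0.0508129 = 6.61081 m along the plane.
The resultant acts 1 + 0.0508129 = 1.05081 m (along the plate) below the hinge at the top edge, so the moment about the hinge is M = F × 1.05081 = 270.826 × 1.05081 = 284.587 kN·m.
A normal force at the bottom, 2 m from the hinge, must supply this moment: P = 284.587/2 = 142.293 kN.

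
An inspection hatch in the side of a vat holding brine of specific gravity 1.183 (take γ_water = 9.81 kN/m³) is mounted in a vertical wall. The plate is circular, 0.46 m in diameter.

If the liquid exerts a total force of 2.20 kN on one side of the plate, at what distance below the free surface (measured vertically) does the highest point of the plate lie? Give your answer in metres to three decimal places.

γ = 1.183 × 9.81 = 11.60523 kN/m³.
A = π(0.23)² = 0.16619 m².
From F = γ·h_c·A, the centroid depth is h_c = 2.20/(11.60523 × 0.16619) = 1.14068 m.
The centroid is at the centre, 0.23 m below the top of the plate, so the highest point sits at h_top = 1.14068 − 0.23 = 0.91068 m below the surface.

d_top ≈ 0.911 m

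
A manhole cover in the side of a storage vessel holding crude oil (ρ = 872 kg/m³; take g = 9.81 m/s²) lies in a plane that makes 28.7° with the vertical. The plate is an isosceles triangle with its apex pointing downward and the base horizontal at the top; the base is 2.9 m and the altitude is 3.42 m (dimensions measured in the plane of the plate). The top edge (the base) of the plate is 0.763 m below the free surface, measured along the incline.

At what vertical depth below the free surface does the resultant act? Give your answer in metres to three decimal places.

γ = ρg = 872 × 9.81 / 1000 = 8.55432 kN/m³.
The plate makes 28.7° with the vertical, i.e. θ = 90° − 28.7° = 61.3° to the horizontal. Measuring y along the incline from the free-surface line, vertical depth h = y·sinθ with sinθ = 0.877146.
With the apex down, the centroid sits h/3 = 3.42/3 = 1.14 m below the base (the top edge), so y_c = 0.763 + 1.14 = 1.903 m and h_c = 1.903 × 0.877146 = 1.66921 m.
A = ½ × 2.9 × 3.42 = 4.959 m².
Resultant F = γ·h_c·A = 8.55432 × 1.66921 × 4.959 = 70.8093 kN.
I_c = b·h³/36 = 2.9 × 3.42³/36 = 3.22236 m⁴.
Centre of pressure: y_p = y_c + I_c/(y_c·A) = 1.903 + 3.22236/(1.903 × 4.959) = 1.903 + 0.341461 = 2.24446 m along the plane.
Vertically, h_p = y_p·sinθ = 2.24446 × 0.877146 = 1.96872 m.

h_p = 1.969 m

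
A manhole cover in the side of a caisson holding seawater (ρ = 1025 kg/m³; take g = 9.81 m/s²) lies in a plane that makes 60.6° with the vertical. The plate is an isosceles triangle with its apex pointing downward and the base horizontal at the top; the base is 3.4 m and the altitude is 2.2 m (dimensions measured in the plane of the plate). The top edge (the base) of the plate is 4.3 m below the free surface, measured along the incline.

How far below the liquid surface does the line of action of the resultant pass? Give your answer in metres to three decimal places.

h_p = 2.497 m

γ = ρg = 1025 × 9.81 / 1000 = 10.05525 kN/m³.
The plate makes 60.6° with the vertical, i.e. θ = 90° − 60.6° = 29.4° to the horizontal. Measuring y along the incline from the free-surface line, vertical depth h = y·sinθ with sinθ = 0.490904.
With the apex down, the centroid sits h/3 = 2.2/3 = 0.733333 m below the base (the top edge), so y_c = 4.3 + 0.733333 = 5.03333 m and h_c = 5.03333 × 0.490904 = 2.47088 m.
A = ½ × 3.4 × 2.2 = 3.74 m².
Resultant F = γ·h_c·A = 10.05525 × 2.47088 × 3.74 = 92.9215 kN.
I_c = b·h³/36 = 3.4 × 2.2³/36 = 1.00564 m⁴.
Centre of pressure: y_p = y_c + I_c/(y_c·A) = 5.03333 + 1.00564/(5.03333 × 3.74) = 5.03333 + 0.0534214 = 5.08675 m along the plane.
Vertically, h_p = y_p·sinθ = 5.08675 × 0.490904 = 2.49711 m.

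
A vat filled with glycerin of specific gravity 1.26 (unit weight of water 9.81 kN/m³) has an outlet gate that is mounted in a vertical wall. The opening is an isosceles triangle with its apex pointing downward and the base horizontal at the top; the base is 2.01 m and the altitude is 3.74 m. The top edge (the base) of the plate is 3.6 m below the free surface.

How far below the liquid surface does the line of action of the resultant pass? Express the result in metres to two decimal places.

h_p = 5.01 m

γ = 1.26 × 9.81 = 12.3606 kN/m³.
With the apex down, the centroid sits h/3 = 3.74/3 = 1.24667 m below the base (the top edge), so the centroid depth is h_c = 3.6 + 1.24667 = 4.84667 m.
A = ½ × 2.01 × 3.74 = 3.7587 m².
Resultant F = γ·h_c·A = 12.3606 × 4.84667 × 3.7587 = 225.175 kN.
I_c = b·h³/36 = 2.01 × 3.74³/36 = 2.92084 m⁴.
Centre of pressure: y_p = y_c + I_c/(y_c·A) = 4.84667 + 2.92084/(4.84667 × 3.7587) = 4.84667 + 0.160334 = 5.007 m along the plane.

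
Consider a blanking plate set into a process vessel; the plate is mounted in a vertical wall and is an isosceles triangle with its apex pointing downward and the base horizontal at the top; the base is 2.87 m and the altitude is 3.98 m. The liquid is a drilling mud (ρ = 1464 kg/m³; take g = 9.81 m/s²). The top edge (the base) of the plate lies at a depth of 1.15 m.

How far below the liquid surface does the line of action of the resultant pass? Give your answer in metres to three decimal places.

h_p = 2.832 m

γ = ρg = 1464 × 9.81 / 1000 = 14.36184 kN/m³.
With the apex down, the centroid sits h/3 = 3.98/3 = 1.32667 m below the base (the top edge), so the centroid depth is h_c = 1.15 + 1.32667 = 2.47667 m.
A = ½ × 2.87 × 3.98 = 5.7113 m².
Resultant F = γ·h_c·A = 14.36184 × 2.47667 × 5.7113 = 203.148 kN.
I_c = b·h³/36 = 2.87 × 3.98³/36 = 5.02607 m⁴.
Centre of pressure: y_p = y_c + I_c/(y_c·A) = 2.47667 + 5.02607/(2.47667 × 5.7113) = 2.47667 + 0.355325 = 2.832 m along the plane.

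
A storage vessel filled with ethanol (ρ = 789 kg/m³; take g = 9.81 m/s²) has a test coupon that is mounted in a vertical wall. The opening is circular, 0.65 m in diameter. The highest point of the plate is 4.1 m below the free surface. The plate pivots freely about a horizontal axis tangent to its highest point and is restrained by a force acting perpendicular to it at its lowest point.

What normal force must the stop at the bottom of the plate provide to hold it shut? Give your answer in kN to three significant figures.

γ = ρg = 789 × 9.81 / 1000 = 7.74009 kN/m³.
The centroid is at the centre, 0.325 m below the top of the plate, so the centroid depth is h_c = 4.1 + 0.325 = 4.425 m.
A = π(0.325)² = 0.331831 m².
Resultant F = γ·h_c·A = 7.74009 × 4.425 × 0.331831 = 11.3652 kN.
I_c = πr⁴/4 = π × 0.325⁴/4 = 0.00876241 m⁴.
Centre of pressure: y_p = y_c + I_c/(y_c·A) = 4.425 + 0.00876241/(4.425 × 0.331831) = 4.425 + 0.00596751 = 4.43097 m along the plane.
The resultant acts 0.325 + 0.00596751 = 0.330968 m (along the plate) below the hinge at the top edge, so the moment about the hinge is M = F × 0.330968 = 11.3652 × 0.330968 = 3.76152 kN·m.
A normal force at the bottom, 0.65 m from the hinge, must supply this moment: P = 3.76152/0.65 = 5.78695 kN.

P ≈ 5.79 kN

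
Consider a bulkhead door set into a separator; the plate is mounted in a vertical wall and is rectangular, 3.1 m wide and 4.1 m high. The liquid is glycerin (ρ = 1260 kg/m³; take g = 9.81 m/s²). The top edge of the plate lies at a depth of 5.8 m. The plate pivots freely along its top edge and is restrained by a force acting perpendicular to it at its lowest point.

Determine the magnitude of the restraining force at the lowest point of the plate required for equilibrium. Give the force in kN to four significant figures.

γ = ρg = 1260 × 9.81 / 1000 = 12.3606 kN/m³.
The centroid lies 4.1/2 = 2.05 m below the top edge, so the centroid depth is h_c = 5.8 + 2.05 = 7.85 m.
A = 3.1 × 4.1 = 12.71 m².
Resultant F = γ·h_c·A = 12.3606 × 7.85 × 12.71 = 1233.26 kN.
I_c = b·h³/12 = 3.1 × 4.1³/12 = 17.8046 m⁴.
Centre of pressure: y_p = y_c + I_c/(y_c·A) = 7.85 + 17.8046/(7.85 × 12.71) = 7.85 + 0.17845 = 8.02845 m along the plane.
The resultant acts 2.05 + 0.17845 = 2.22845 m (along the plate) below the hinge at the top edge, so the moment about the hinge is M = F × 2.22845 = 1233.26 × 2.22845 = 2748.26 kN·m.
A normal force at the bottom, 4.1 m from the hinge, must supply this moment: P = 2748.26/4.1 = 670.307 kN.

P ≈ 670.3 kN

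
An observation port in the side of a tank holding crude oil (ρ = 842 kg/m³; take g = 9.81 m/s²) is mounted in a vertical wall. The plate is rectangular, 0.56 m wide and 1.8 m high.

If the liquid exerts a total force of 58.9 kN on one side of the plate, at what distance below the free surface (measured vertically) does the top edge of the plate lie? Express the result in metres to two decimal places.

γ = ρg = 842 × 9.81 / 1000 = 8.26002 kN/m³.
A = 0.56 × 1.8 = 1.008 m².
From F = γ·h_c·A, the centroid depth is h_c = 58.9/(8.26002 × 1.008) = 7.07414 m.
The centroid lies 1.8/2 = 0.9 m below the top edge, so the top edge sits at h_top = 7.07414 − 0.9 = 6.17414 m below the surface.

d_top ≈ 6.17 m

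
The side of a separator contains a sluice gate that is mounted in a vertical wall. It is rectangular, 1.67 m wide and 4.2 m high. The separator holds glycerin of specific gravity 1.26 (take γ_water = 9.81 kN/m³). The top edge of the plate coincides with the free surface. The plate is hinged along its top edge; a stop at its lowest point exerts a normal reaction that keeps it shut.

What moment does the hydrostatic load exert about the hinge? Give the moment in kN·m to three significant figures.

γ = 1.26 × 9.81 = 12.3606 kN/m³.
The centroid lies 4.2/2 = 2.1 m below the top edge, so the centroid depth is h_c = 2.1 m.
A = 1.67 × 4.2 = 7.014 m².
Resultant F = γ·h_c·A = 12.3606 × 2.1 × 7.014 = 182.064 kN.
I_c = b·h³/12 = 1.67 × 4.2³/12 = 10.3106 m⁴.
Centre of pressure: y_p = y_c + I_c/(y_c·A) = 2.1 + 10.3106/(2.1 × 7.014) = 2.1 + 0.700001 = 2.8 m along the plane.
The resultant acts 2.1 + 0.700001 = 2.8 m (along the plate) below the hinge at the top edge, so the moment about the hinge is M = F × 2.8 = 182.064 × 2.8 = 509.779 kN·m.

M ≈ 510 kN·m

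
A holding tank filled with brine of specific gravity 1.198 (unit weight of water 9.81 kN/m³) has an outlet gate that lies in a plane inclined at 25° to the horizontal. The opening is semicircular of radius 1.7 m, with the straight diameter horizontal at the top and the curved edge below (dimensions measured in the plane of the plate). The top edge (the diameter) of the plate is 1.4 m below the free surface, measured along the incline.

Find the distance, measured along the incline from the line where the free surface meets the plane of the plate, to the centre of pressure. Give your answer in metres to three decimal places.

γ = 1.198 × 9.81 = 11.75238 kN/m³.
Let θ = 25° be the plate's angle to the horizontal; measure y along the incline from where the plane meets the free surface. Vertical depth h = y·sinθ with sinθ = 0.422618.
The centroid of a semicircle lies 4r/(3π) = 0.721502 m from the diameter, here below the top edge, so y_c = 1.4 + 0.721502 = 2.1215 m and h_c = 2.1215 × 0.422618 = 0.896584 m.
A = πr²/2 = π × 1.7²/2 = 4.5396 m².
Resultant F = γ·h_c·A = 11.75238 × 0.896584 × 4.5396 = 47.8337 kN.
I_c = (π/8 − 8/(9π))·r⁴ = 0.109757 × 1.7⁴ = 0.916701 m⁴.
Centre of pressure: y_p = y_c + I_c/(y_c·A) = 2.1215 + 0.916701/(2.1215 × 4.5396) = 2.1215 + 0.0951847 = 2.21668 m along the plane.

y_p = 2.217 m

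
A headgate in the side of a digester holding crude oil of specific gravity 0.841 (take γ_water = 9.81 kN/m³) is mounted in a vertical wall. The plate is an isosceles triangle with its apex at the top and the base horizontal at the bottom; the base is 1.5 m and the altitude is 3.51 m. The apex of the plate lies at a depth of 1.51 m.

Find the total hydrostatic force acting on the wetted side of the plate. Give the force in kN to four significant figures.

γ = 0.841 × 9.81 = 8.25021 kN/m³.
With the apex up, the centroid sits 2h/3 = 2 × 3.51/3 = 2.34 m below the apex, so the centroid depth is h_c = 1.51 + 2.34 = 3.85 m.
A = ½ × 1.5 × 3.51 = 2.6325 m².
Resultant F = γ·h_c·A = 8.25021 × 3.85 × 2.6325 = 83.6169 kN.

F ≈ 83.62 kN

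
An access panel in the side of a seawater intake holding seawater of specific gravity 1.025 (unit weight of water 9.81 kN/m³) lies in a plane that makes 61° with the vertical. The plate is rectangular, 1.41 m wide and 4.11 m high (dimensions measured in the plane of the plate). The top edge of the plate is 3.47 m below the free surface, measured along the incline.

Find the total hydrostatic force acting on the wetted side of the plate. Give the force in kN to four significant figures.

F ≈ 156.1 kN

γ = 1.025 × 9.81 = 10.05525 kN/m³.
The plate makes 61° with the vertical, i.e. θ = 90° − 61° = 29° to the horizontal. Measuring y along the incline from the free-surface line, vertical depth h = y·sinθ with sinθ = 0.484810.
The centroid lies 4.11/2 = 2.055 m below the top edge, so y_c = 3.47 + 2.055 = 5.525 m and h_c = 5.525 × 0.484810 = 2.67858 m.
A = 1.41 × 4.11 = 5.7951 m².
Resultant F = γ·h_c·A = 10.05525 × 2.67858 × 5.7951 = 156.084 kN.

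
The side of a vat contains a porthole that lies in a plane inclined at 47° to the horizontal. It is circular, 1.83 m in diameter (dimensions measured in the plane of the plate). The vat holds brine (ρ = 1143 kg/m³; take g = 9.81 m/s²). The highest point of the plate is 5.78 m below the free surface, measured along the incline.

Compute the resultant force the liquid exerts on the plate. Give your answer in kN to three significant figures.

γ = ρg = 1143 × 9.81 / 1000 = 11.21283 kN/m³.
Let θ = 47° be the plate's angle to the horizontal; measure y along the incline from where the plane meets the free surface. Vertical depth h = y·sinθ with sinθ = 0.731354.
The centroid is at the centre, 0.915 m below the top of the plate, so y_c = 5.78 + 0.915 = 6.695 m and h_c = 6.695 × 0.731354 = 4.89642 m.
A = π(0.915)² = 2.63022 m².
Resultant F = γ·h_c·A = 11.21283 × 4.89642 × 2.63022 = 144.406 kN.

F ≈ 144 kN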